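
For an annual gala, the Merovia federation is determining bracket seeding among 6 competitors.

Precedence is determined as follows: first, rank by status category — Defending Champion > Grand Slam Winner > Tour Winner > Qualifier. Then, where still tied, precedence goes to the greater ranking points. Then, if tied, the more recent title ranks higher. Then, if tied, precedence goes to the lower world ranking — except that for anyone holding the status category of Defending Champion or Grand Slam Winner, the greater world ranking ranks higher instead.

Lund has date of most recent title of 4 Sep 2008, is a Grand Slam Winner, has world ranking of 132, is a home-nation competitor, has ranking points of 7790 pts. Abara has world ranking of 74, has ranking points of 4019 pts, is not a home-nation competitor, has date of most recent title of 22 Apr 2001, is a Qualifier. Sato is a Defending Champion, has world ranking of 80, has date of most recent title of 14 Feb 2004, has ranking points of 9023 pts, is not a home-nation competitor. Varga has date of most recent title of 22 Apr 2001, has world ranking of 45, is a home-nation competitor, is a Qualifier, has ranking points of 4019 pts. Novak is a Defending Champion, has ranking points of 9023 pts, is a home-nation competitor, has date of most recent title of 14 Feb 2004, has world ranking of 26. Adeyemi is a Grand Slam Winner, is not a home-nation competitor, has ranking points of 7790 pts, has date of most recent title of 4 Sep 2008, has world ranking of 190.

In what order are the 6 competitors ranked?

By status category: Sato and Novak (Defending Champion); then Adeyemi and Lund (Grand Slam Winner); then Varga and Abara (Qualifier).
Sato and Novak both have ranking points 9023 pts, so the next rule applies.
Sato and Novak both have date of most recent title 14 Feb 2004, so the next rule applies.
Among Sato and Novak, by world ranking (higher first) (reversed rule for this group): Sato (80) before Novak (26).
Adeyemi and Lund both have ranking points 7790 pts, so the next rule applies.
Adeyemi and Lund both have date of most recent title 4 Sep 2008, so the next rule applies.
Among Adeyemi and Lund, by world ranking (higher first) (reversed rule for this group): Adeyemi (190) before Lund (132).
Varga and Abara both have ranking points 4019 pts, so the next rule applies.
Varga and Abara both have date of most recent title 22 Apr 2001, so the next rule applies.
Among Varga and Abara, by world ranking (lower first): Varga (45) before Abara (74).
Full order: Sato, Novak, Adeyemi, Lund, Varga, Abara.

Sato, Novak, Adeyemi, Lund, Varga, Abara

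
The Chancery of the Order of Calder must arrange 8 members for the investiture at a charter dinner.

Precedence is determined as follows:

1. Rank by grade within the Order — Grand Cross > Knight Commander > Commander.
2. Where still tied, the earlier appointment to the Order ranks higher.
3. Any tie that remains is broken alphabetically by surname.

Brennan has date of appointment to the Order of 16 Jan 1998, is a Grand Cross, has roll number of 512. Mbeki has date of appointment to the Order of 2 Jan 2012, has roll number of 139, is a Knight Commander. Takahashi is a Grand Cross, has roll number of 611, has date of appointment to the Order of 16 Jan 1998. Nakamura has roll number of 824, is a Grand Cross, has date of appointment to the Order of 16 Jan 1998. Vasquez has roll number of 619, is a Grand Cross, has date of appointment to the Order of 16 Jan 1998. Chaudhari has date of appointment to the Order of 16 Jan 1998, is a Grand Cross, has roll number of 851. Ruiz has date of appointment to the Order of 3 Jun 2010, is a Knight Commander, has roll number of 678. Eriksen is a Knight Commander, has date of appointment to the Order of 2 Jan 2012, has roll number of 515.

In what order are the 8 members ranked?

Brennan, Chaudhari, Nakamura, Takahashi, Vasquez, Ruiz, Eriksen, Mbeki

By grade within the Order: Brennan, Chaudhari, Nakamura, Takahashi and Vasquez (Grand Cross); then Ruiz, Eriksen and Mbeki (Knight Commander).
Brennan, Chaudhari, Nakamura, Takahashi and Vasquez all have date of appointment to the Order 16 Jan 1998, so the next rule applies.
Among Brennan, Chaudhari, Nakamura, Takahashi and Vasquez, alphabetically by surname: Brennan before Chaudhari before Nakamura before Takahashi before Vasquez.
Among Ruiz, Eriksen and Mbeki, by date of appointment to the Order (earlier first): Ruiz (3 Jun 2010) before Eriksen and Mbeki (2 Jan 2012).
Among Eriksen and Mbeki, alphabetically by surname: Eriksen before Mbeki.
Full order: Brennan, Chaudhari, Nakamura, Takahashi, Vasquez, Ruiz, Eriksen, Mbeki.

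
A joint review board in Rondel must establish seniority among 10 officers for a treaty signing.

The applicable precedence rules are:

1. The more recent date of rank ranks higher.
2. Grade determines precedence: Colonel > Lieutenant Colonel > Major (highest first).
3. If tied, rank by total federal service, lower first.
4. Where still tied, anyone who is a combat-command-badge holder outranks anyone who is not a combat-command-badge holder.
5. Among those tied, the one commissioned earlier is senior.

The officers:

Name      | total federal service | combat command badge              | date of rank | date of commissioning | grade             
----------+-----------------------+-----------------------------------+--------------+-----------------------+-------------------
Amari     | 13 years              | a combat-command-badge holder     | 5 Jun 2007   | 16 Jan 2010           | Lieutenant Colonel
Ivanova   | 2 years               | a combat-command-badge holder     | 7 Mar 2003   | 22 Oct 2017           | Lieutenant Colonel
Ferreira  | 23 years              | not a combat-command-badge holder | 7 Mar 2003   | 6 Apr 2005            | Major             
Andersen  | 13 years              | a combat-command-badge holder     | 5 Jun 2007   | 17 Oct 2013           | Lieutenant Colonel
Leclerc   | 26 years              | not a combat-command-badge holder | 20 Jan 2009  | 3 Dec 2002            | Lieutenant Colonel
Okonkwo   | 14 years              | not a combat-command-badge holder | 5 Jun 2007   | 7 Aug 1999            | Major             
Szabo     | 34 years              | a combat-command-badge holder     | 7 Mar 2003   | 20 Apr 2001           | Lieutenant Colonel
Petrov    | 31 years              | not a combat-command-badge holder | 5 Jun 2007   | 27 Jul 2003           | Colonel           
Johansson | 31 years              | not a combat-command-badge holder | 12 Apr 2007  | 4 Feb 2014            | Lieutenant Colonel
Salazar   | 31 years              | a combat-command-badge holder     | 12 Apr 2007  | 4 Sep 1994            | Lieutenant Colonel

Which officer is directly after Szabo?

By date of rank (later first): Leclerc (20 Jan 2009); then Petrov, Amari, Andersen and Okonkwo (each 5 Jun 2007); then Salazar and Johansson (both 12 Apr 2007); then Ivanova, Szabo and Ferreira (each 7 Mar 2003).
Among Petrov, Amari, Andersen and Okonkwo, by grade: Petrov (Colonel) before Amari and Andersen (Lieutenant Colonel) before Okonkwo (Major).
Amari and Andersen both have total federal service 13 years, so the next rule applies.
Amari and Andersen are each a combat-command-badge holder, so the next rule applies.
Among Amari and Andersen, by date of commissioning (earlier first): Amari (16 Jan 2010) before Andersen (17 Oct 2013).
Salazar and Johansson are each Lieutenant Colonel, so the next rule applies.
Salazar and Johansson both have total federal service 31 years, so the next rule applies.
Among Salazar and Johansson, a combat-command-badge holder before not a combat-command-badge holder: Salazar (a combat-command-badge holder) before Johansson (not a combat-command-badge holder).
Among Ivanova, Szabo and Ferreira, by grade: Ivanova and Szabo (Lieutenant Colonel) before Ferreira (Major).
Among Ivanova and Szabo, by total federal service (lower first): Ivanova (2 years) before Szabo (34 years).
Order: Leclerc, Petrov, Amari, Andersen, Okonkwo, Salazar, Johansson, Ivanova, Szabo, Ferreira.

Ferreira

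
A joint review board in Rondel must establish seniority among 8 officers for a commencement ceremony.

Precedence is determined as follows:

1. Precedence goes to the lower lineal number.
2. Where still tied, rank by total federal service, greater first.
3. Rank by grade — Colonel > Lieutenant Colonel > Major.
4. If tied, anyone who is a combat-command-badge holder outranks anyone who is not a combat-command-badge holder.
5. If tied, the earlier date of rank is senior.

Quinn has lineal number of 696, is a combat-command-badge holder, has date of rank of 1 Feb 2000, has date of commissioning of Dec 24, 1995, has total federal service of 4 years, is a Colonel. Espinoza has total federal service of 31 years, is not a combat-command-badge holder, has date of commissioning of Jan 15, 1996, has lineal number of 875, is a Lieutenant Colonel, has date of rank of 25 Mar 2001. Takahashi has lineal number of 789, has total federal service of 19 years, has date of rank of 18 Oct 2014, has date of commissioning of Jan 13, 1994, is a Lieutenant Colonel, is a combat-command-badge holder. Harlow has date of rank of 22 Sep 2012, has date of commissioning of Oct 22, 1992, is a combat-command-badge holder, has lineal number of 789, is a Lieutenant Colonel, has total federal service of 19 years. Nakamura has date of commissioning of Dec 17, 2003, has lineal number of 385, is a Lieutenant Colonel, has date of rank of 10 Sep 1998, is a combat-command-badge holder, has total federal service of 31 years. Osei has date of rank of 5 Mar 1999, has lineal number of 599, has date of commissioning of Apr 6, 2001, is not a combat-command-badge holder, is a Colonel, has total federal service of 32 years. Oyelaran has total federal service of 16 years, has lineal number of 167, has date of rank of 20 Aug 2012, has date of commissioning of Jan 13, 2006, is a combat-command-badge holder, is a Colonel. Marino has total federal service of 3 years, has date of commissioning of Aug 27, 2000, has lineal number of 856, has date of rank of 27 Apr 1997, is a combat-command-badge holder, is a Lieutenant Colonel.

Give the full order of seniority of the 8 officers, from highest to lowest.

Oyelaran, Nakamura, Osei, Quinn, Harlow, Takahashi, Marino, Espinoza

By lineal number (lower first): Oyelaran (167); then Nakamura (385); then Osei (599); then Quinn (696); then Harlow and Takahashi (both 789); then Marino (856); then Espinoza (875).
Harlow and Takahashi both have total federal service 19 years, so the next rule applies.
Harlow and Takahashi are each Lieutenant Colonel, so the next rule applies.
Harlow and Takahashi are each a combat-command-badge holder, so the next rule applies.
Among Harlow and Takahashi, by date of rank (earlier first): Harlow (22 Sep 2012) before Takahashi (18 Oct 2014).
Full order: Oyelaran, Nakamura, Osei, Quinn, Harlow, Takahashi, Marino, Espinoza.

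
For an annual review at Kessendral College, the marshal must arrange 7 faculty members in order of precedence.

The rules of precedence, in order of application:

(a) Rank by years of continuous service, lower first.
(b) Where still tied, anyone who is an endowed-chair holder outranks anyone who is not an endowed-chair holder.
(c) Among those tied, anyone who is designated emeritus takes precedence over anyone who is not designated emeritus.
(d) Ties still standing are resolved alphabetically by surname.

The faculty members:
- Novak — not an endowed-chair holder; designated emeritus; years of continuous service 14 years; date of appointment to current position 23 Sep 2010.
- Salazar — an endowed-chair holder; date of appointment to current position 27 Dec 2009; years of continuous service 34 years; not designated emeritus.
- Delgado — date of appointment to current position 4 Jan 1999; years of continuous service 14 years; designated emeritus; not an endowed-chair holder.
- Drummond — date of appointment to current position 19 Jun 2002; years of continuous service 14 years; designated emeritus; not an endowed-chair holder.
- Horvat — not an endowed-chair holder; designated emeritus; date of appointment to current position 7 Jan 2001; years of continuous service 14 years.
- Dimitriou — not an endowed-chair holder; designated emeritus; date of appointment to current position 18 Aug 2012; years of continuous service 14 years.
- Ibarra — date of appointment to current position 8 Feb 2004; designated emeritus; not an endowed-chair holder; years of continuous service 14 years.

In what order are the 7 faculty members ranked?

Delgado, Dimitriou, Drummond, Horvat, Ibarra, Novak, Salazar

By years of continuous service (lower first): Delgado, Dimitriou, Drummond, Horvat, Ibarra and Novak (each 14 years); then Salazar (34 years).
Delgado, Dimitriou, Drummond, Horvat, Ibarra and Novak are each not an endowed-chair holder, so the next rule applies.
Delgado, Dimitriou, Drummond, Horvat, Ibarra and Novak are each designated emeritus, so the next rule applies.
Among Delgado, Dimitriou, Drummond, Horvat, Ibarra and Novak, alphabetically by surname: Delgado before Dimitriou before Drummond before Horvat before Ibarra before Novak.
Full order: Delgado, Dimitriou, Drummond, Horvat, Ibarra, Novak, Salazar.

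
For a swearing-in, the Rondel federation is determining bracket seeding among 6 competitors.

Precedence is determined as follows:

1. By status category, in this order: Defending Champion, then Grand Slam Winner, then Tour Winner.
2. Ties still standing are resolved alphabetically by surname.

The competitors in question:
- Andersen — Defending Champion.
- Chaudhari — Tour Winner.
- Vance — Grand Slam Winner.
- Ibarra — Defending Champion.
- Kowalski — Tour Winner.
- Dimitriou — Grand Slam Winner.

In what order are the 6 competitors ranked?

Andersen, Ibarra, Dimitriou, Vance, Chaudhari, Kowalski

By status category: Andersen and Ibarra (Defending Champion); then Dimitriou and Vance (Grand Slam Winner); then Chaudhari and Kowalski (Tour Winner).
Among Andersen and Ibarra, alphabetically by surname: Andersen before Ibarra.
Among Dimitriou and Vance, alphabetically by surname: Dimitriou before Vance.
Among Chaudhari and Kowalski, alphabetically by surname: Chaudhari before Kowalski.
Full order: Andersen, Ibarra, Dimitriou, Vance, Chaudhari, Kowalski.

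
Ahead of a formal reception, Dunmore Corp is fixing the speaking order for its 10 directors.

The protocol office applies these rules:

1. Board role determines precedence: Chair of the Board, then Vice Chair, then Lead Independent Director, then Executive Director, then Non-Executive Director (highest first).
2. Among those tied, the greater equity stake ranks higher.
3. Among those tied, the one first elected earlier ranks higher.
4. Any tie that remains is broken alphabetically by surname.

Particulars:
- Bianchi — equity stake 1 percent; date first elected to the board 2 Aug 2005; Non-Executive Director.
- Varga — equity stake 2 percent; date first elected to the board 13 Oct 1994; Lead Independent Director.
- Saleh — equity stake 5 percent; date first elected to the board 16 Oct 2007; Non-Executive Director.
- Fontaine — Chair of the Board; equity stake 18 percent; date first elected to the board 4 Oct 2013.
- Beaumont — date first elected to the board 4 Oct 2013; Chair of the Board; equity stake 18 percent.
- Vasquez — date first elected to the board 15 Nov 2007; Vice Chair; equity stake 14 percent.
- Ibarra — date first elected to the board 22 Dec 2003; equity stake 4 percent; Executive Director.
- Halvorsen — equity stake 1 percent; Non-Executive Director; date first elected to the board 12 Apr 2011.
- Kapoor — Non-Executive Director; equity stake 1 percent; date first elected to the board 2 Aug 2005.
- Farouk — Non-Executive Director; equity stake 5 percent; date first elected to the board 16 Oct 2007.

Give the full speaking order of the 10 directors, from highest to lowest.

Beaumont, Fontaine, Vasquez, Varga, Ibarra, Farouk, Saleh, Bianchi, Kapoor, Halvorsen

By board role: Beaumont and Fontaine (Chair of the Board); then Vasquez (Vice Chair); then Varga (Lead Independent Director); then Ibarra (Executive Director); then Farouk, Saleh, Bianchi, Kapoor and Halvorsen (Non-Executive Director).
Beaumont and Fontaine both have equity stake 18 percent, so the next rule applies.
Beaumont and Fontaine both have date first elected to the board 4 Oct 2013, so the next rule applies.
Among Beaumont and Fontaine, alphabetically by surname: Beaumont before Fontaine.
Among Farouk, Saleh, Bianchi, Kapoor and Halvorsen, by equity stake (higher first): Farouk and Saleh (5 percent) before Bianchi, Kapoor and Halvorsen (1 percent).
Farouk and Saleh both have date first elected to the board 16 Oct 2007, so the next rule applies.
Among Farouk and Saleh, alphabetically by surname: Farouk before Saleh.
Among Bianchi, Kapoor and Halvorsen, by date first elected to the board (earlier first): Bianchi and Kapoor (2 Aug 2005) before Halvorsen (12 Apr 2011).
Among Bianchi and Kapoor, alphabetically by surname: Bianchi before Kapoor.
Full order: Beaumont, Fontaine, Vasquez, Varga, Ibarra, Farouk, Saleh, Bianchi, Kapoor, Halvorsen.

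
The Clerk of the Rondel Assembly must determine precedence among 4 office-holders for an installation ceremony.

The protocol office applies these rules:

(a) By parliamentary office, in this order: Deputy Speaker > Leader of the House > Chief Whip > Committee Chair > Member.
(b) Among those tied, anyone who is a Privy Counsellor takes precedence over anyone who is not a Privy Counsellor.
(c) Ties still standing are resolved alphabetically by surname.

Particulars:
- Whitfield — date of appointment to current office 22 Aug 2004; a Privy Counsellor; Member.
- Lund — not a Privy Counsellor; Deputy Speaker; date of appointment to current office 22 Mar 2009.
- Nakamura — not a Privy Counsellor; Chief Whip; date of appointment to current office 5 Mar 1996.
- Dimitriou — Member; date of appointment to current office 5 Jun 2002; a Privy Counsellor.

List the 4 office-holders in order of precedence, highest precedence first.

By parliamentary office: Lund (Deputy Speaker); then Nakamura (Chief Whip); then Dimitriou and Whitfield (Member).
Dimitriou and Whitfield are each a Privy Counsellor, so the next rule applies.
Among Dimitriou and Whitfield, alphabetically by surname: Dimitriou before Whitfield.
Full order: Lund, Nakamura, Dimitriou, Whitfield.

Lund, Nakamura, Dimitriou, Whitfield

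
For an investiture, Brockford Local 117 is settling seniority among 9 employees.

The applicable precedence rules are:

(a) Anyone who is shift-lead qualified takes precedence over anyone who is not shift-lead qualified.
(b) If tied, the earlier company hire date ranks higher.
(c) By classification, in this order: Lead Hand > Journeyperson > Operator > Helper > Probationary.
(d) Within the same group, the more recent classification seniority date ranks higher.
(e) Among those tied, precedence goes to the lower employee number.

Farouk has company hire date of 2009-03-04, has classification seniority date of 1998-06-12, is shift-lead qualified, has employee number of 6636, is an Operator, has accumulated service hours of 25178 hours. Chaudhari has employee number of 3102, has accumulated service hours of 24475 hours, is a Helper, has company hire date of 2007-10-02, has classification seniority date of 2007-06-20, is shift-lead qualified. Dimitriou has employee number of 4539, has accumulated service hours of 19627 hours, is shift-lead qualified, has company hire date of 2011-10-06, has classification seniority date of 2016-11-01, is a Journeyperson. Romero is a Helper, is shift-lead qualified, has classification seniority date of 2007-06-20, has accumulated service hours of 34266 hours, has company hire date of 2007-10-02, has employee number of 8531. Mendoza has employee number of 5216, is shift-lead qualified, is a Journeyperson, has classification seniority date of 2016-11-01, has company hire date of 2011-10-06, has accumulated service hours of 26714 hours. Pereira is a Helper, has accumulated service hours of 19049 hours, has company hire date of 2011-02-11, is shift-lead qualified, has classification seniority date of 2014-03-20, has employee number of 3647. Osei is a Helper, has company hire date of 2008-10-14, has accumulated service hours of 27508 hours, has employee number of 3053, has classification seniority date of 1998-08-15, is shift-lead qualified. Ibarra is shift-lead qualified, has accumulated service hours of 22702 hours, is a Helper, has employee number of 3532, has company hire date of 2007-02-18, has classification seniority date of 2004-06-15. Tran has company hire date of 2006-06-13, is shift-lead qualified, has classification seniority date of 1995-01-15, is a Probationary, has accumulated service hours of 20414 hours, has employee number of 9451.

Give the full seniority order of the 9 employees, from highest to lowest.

By the first rule: Tran, Ibarra, Chaudhari, Romero, Osei, Farouk, Pereira, Dimitriou and Mendoza (each shift-lead qualified).
Among Tran, Ibarra, Chaudhari, Romero, Osei, Farouk, Pereira, Dimitriou and Mendoza, by company hire date (earlier first): Tran (2006-06-13) before Ibarra (2007-02-18) before Chaudhari and Romero (2007-10-02) before Osei (2008-10-14) before Farouk (2009-03-04) before Pereira (2011-02-11) before Dimitriou and Mendoza (2011-10-06).
Chaudhari and Romero are each Helper, so the next rule applies.
Chaudhari and Romero both have classification seniority date 2007-06-20, so the next rule applies.
Among Chaudhari and Romero, by employee number (lower first): Chaudhari (3102) before Romero (8531).
Dimitriou and Mendoza are each Journeyperson, so the next rule applies.
Dimitriou and Mendoza both have classification seniority date 2016-11-01, so the next rule applies.
Among Dimitriou and Mendoza, by employee number (lower first): Dimitriou (4539) before Mendoza (5216).
Full order: Tran, Ibarra, Chaudhari, Romero, Osei, Farouk, Pereira, Dimitriou, Mendoza.

Tran, Ibarra, Chaudhari, Romero, Osei, Farouk, Pereira, Dimitriou, Mendoza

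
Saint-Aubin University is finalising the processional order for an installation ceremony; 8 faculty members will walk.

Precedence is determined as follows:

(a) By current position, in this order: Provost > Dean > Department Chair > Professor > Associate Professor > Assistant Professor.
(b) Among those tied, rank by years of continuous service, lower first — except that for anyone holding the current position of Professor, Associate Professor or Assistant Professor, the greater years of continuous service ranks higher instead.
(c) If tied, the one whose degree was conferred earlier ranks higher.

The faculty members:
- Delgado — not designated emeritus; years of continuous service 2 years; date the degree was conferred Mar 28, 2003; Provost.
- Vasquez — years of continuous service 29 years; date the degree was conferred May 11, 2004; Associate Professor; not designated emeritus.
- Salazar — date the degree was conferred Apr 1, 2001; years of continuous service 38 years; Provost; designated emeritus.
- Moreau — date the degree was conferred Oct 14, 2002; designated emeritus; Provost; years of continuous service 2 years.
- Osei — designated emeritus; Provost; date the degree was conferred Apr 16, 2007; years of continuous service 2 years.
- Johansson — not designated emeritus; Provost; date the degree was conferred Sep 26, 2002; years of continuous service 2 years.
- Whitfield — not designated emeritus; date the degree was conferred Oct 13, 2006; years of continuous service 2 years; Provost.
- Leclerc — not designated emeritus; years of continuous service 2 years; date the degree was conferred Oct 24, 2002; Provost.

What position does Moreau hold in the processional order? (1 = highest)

2

By current position: Johansson, Moreau, Leclerc, Delgado, Whitfield, Osei and Salazar (Provost); then Vasquez (Associate Professor).
Among Johansson, Moreau, Leclerc, Delgado, Whitfield, Osei and Salazar, by years of continuous service (lower first): Johansson, Moreau, Leclerc, Delgado, Whitfield and Osei (2 years) before Salazar (38 years).
Among Johansson, Moreau, Leclerc, Delgado, Whitfield and Osei, by date the degree was conferred (earlier first): Johansson (Sep 26, 2002) before Moreau (Oct 14, 2002) before Leclerc (Oct 24, 2002) before Delgado (Mar 28, 2003) before Whitfield (Oct 13, 2006) before Osei (Apr 16, 2007).
Order: Johansson, Moreau, Leclerc, Delgado, Whitfield, Osei, Salazar, Vasquez. So position 2.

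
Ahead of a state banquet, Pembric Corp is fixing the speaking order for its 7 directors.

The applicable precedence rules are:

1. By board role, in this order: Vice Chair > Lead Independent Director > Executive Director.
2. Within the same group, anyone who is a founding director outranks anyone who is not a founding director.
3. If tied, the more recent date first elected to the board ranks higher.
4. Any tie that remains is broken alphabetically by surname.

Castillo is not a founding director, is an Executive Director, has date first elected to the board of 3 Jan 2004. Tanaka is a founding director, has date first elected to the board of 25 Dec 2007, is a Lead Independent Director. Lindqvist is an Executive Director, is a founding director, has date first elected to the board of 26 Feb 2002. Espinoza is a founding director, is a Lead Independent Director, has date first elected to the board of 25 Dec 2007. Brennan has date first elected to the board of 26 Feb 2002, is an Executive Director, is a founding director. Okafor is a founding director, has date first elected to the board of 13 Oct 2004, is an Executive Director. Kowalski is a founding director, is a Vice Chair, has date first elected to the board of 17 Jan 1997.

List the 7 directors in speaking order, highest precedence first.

By board role: Kowalski (Vice Chair); then Espinoza and Tanaka (Lead Independent Director); then Okafor, Brennan, Lindqvist and Castillo (Executive Director).
Espinoza and Tanaka are each a founding director, so the next rule applies.
Espinoza and Tanaka both have date first elected to the board 25 Dec 2007, so the next rule applies.
Among Espinoza and Tanaka, alphabetically by surname: Espinoza before Tanaka.
Among Okafor, Brennan, Lindqvist and Castillo, a founding director before not a founding director: Okafor, Brennan and Lindqvist (a founding director) before Castillo (not a founding director).
Among Okafor, Brennan and Lindqvist, by date first elected to the board (later first): Okafor (13 Oct 2004) before Brennan and Lindqvist (26 Feb 2002).
Among Brennan and Lindqvist, alphabetically by surname: Brennan before Lindqvist.
Full order: Kowalski, Espinoza, Tanaka, Okafor, Brennan, Lindqvist, Castillo.

Kowalski, Espinoza, Tanaka, Okafor, Brennan, Lindqvist, Castillo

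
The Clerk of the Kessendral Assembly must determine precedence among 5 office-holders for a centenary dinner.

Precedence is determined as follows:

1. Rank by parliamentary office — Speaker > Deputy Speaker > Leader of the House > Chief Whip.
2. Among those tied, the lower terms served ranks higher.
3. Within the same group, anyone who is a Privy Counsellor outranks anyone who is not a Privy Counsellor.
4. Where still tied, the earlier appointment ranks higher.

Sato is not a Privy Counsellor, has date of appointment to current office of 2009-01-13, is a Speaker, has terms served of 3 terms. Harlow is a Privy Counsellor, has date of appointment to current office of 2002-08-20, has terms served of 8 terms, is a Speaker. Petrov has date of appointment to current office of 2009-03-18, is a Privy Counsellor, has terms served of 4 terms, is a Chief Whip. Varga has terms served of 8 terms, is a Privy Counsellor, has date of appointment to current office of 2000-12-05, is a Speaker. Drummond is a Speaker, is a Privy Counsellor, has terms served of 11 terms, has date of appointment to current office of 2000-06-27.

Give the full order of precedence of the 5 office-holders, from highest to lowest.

By parliamentary office: Sato, Varga, Harlow and Drummond (Speaker); then Petrov (Chief Whip).
Among Sato, Varga, Harlow and Drummond, by terms served (lower first): Sato (3 terms) before Varga and Harlow (8 terms) before Drummond (11 terms).
Varga and Harlow are each a Privy Counsellor, so the next rule applies.
Among Varga and Harlow, by date of appointment to current office (earlier first): Varga (2000-12-05) before Harlow (2002-08-20).
Full order: Sato, Varga, Harlow, Drummond, Petrov.

Sato, Varga, Harlow, Drummond, Petrov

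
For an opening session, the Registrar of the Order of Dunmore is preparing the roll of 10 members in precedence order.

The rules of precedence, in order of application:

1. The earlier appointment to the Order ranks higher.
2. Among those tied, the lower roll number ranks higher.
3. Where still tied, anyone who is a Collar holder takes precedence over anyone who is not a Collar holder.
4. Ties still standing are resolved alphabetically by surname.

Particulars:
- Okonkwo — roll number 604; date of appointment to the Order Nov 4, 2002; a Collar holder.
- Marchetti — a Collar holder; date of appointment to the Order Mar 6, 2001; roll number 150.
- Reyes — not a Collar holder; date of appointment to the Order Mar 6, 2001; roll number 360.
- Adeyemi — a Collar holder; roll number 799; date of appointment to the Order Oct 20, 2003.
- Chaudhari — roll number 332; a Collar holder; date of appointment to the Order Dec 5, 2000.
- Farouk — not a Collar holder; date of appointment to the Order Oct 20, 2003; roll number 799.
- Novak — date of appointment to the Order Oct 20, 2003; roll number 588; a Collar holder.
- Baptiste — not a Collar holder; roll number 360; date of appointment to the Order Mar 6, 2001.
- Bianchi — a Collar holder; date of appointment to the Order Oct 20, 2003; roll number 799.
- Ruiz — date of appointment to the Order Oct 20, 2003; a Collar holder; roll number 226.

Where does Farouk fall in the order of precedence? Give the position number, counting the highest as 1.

By date of appointment to the Order (earlier first): Chaudhari (Dec 5, 2000); then Marchetti, Baptiste and Reyes (each Mar 6, 2001); then Okonkwo (Nov 4, 2002); then Ruiz, Novak, Adeyemi, Bianchi and Farouk (each Oct 20, 2003).
Among Marchetti, Baptiste and Reyes, by roll number (lower first): Marchetti (150) before Baptiste and Reyes (360).
Baptiste and Reyes are each not a Collar holder, so the next rule applies.
Among Baptiste and Reyes, alphabetically by surname: Baptiste before Reyes.
Among Ruiz, Novak, Adeyemi, Bianchi and Farouk, by roll number (lower first): Ruiz (226) before Novak (588) before Adeyemi, Bianchi and Farouk (799).
Among Adeyemi, Bianchi and Farouk, a Collar holder before not a Collar holder: Adeyemi and Bianchi (a Collar holder) before Farouk (not a Collar holder).
Among Adeyemi and Bianchi, alphabetically by surname: Adeyemi before Bianchi.
Order: Chaudhari, Marchetti, Baptiste, Reyes, Okonkwo, Ruiz, Novak, Adeyemi, Bianchi, Farouk. So position 10.

10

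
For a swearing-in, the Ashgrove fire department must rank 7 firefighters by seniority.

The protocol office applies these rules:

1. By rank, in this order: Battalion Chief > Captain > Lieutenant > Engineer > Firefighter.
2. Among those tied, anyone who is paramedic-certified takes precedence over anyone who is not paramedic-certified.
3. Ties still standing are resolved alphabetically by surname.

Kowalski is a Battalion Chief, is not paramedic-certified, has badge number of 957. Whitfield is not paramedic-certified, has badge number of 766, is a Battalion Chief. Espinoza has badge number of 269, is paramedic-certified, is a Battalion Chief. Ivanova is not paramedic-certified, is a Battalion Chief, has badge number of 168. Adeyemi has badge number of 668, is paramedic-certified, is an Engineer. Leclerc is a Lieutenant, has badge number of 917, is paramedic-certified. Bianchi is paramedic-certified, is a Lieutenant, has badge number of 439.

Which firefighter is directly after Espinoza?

By rank: Espinoza, Ivanova, Kowalski and Whitfield (Battalion Chief); then Bianchi and Leclerc (Lieutenant); then Adeyemi (Engineer).
Among Espinoza, Ivanova, Kowalski and Whitfield, paramedic-certified before not paramedic-certified: Espinoza (paramedic-certified) before Ivanova, Kowalski and Whitfield (not paramedic-certified).
Among Ivanova, Kowalski and Whitfield, alphabetically by surname: Ivanova before Kowalski before Whitfield.
Bianchi and Leclerc are each paramedic-certified, so the next rule applies.
Among Bianchi and Leclerc, alphabetically by surname: Bianchi before Leclerc.
Order: Espinoza, Ivanova, Kowalski, Whitfield, Bianchi, Leclerc, Adeyemi.

Ivanova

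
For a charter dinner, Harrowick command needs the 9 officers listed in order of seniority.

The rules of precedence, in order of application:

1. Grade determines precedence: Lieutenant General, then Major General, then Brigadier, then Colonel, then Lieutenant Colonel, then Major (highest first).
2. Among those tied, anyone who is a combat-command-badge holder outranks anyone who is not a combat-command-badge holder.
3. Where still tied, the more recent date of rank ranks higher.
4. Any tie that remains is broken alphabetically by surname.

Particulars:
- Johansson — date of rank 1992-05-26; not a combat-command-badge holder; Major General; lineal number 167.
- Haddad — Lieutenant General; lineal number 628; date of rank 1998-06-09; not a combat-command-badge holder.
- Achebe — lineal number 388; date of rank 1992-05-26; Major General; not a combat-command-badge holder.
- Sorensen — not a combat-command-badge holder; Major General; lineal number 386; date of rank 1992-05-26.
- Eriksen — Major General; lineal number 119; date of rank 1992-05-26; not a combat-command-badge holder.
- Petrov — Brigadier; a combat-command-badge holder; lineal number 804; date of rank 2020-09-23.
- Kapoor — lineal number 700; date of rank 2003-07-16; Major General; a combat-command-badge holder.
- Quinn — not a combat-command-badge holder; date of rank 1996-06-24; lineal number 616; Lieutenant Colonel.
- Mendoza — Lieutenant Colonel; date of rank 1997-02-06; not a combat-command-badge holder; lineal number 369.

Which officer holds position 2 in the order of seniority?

By grade: Haddad (Lieutenant General); then Kapoor, Achebe, Eriksen, Johansson and Sorensen (Major General); then Petrov (Brigadier); then Mendoza and Quinn (Lieutenant Colonel).
Among Kapoor, Achebe, Eriksen, Johansson and Sorensen, a combat-command-badge holder before not a combat-command-badge holder: Kapoor (a combat-command-badge holder) before Achebe, Eriksen, Johansson and Sorensen (not a combat-command-badge holder).
Achebe, Eriksen, Johansson and Sorensen all have date of rank 1992-05-26, so the next rule applies.
Among Achebe, Eriksen, Johansson and Sorensen, alphabetically by surname: Achebe before Eriksen before Johansson before Sorensen.
Mendoza and Quinn are each not a combat-command-badge holder, so the next rule applies.
Among Mendoza and Quinn, by date of rank (later first): Mendoza (1997-02-06) before Quinn (1996-06-24).
Order: Haddad, Kapoor, Achebe, Eriksen, Johansson, Sorensen, Petrov, Mendoza, Quinn.

Kapoor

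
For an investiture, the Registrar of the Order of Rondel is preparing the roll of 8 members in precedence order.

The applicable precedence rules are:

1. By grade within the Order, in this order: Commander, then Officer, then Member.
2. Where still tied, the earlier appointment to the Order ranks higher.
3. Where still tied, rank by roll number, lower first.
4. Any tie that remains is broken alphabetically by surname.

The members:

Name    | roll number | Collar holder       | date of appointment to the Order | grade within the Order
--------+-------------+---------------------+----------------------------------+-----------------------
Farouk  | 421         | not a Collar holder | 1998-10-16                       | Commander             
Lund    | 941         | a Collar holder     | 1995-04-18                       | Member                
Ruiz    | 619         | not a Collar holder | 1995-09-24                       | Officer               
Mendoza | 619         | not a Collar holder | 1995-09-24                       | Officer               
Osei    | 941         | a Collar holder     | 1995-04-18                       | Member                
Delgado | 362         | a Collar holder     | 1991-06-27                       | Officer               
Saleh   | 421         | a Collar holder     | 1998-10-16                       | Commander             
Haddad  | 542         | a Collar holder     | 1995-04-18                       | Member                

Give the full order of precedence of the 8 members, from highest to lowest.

Farouk, Saleh, Delgado, Mendoza, Ruiz, Haddad, Lund, Osei

By grade within the Order: Farouk and Saleh (Commander); then Delgado, Mendoza and Ruiz (Officer); then Haddad, Lund and Osei (Member).
Farouk and Saleh both have date of appointment to the Order 1998-10-16, so the next rule applies.
Farouk and Saleh both have roll number 421, so the next rule applies.
Among Farouk and Saleh, alphabetically by surname: Farouk before Saleh.
Among Delgado, Mendoza and Ruiz, by date of appointment to the Order (earlier first): Delgado (1991-06-27) before Mendoza and Ruiz (1995-09-24).
Mendoza and Ruiz both have roll number 619, so the next rule applies.
Among Mendoza and Ruiz, alphabetically by surname: Mendoza before Ruiz.
Haddad, Lund and Osei all have date of appointment to the Order 1995-04-18, so the next rule applies.
Among Haddad, Lund and Osei, by roll number (lower first): Haddad (542) before Lund and Osei (941).
Among Lund and Osei, alphabetically by surname: Lund before Osei.
Full order: Farouk, Saleh, Delgado, Mendoza, Ruiz, Haddad, Lund, Osei.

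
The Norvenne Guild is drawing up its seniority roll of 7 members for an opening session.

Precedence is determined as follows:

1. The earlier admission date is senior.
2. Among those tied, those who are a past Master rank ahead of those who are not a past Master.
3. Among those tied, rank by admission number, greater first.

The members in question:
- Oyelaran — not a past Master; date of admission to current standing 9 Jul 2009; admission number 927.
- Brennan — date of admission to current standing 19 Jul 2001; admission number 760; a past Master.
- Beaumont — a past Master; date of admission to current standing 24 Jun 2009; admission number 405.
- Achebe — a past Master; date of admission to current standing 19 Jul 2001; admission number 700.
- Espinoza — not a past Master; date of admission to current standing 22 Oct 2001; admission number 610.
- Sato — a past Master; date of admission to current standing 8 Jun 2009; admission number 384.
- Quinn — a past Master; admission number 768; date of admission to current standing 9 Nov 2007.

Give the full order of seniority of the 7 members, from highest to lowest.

Brennan, Achebe, Espinoza, Quinn, Sato, Beaumont, Oyelaran

By date of admission to current standing (earlier first): Brennan and Achebe (both 19 Jul 2001); then Espinoza (22 Oct 2001); then Quinn (9 Nov 2007); then Sato (8 Jun 2009); then Beaumont (24 Jun 2009); then Oyelaran (9 Jul 2009).
Brennan and Achebe are each a past Master, so the next rule applies.
Among Brennan and Achebe, by admission number (higher first): Brennan (760) before Achebe (700).
Full order: Brennan, Achebe, Espinoza, Quinn, Sato, Beaumont, Oyelaran.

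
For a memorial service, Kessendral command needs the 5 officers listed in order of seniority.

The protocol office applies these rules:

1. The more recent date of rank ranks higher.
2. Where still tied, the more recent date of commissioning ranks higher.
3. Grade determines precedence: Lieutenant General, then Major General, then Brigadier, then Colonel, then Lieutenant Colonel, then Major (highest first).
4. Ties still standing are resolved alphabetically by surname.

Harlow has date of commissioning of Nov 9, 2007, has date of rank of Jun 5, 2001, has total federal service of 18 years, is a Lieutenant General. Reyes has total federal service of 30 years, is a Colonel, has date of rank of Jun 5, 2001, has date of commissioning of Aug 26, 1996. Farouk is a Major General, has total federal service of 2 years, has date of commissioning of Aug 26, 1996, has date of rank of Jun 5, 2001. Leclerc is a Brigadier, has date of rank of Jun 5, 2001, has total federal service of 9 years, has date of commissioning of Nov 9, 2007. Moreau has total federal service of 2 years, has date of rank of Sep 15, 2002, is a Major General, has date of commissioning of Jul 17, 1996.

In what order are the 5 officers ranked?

By date of rank (later first): Moreau (Sep 15, 2002); then Harlow, Leclerc, Farouk and Reyes (each Jun 5, 2001).
Among Harlow, Leclerc, Farouk and Reyes, by date of commissioning (later first): Harlow and Leclerc (Nov 9, 2007) before Farouk and Reyes (Aug 26, 1996).
Among Harlow and Leclerc, by grade: Harlow (Lieutenant General) before Leclerc (Brigadier).
Among Farouk and Reyes, by grade: Farouk (Major General) before Reyes (Colonel).
Full order: Moreau, Harlow, Leclerc, Farouk, Reyes.

Moreau, Harlow, Leclerc, Farouk, Reyes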